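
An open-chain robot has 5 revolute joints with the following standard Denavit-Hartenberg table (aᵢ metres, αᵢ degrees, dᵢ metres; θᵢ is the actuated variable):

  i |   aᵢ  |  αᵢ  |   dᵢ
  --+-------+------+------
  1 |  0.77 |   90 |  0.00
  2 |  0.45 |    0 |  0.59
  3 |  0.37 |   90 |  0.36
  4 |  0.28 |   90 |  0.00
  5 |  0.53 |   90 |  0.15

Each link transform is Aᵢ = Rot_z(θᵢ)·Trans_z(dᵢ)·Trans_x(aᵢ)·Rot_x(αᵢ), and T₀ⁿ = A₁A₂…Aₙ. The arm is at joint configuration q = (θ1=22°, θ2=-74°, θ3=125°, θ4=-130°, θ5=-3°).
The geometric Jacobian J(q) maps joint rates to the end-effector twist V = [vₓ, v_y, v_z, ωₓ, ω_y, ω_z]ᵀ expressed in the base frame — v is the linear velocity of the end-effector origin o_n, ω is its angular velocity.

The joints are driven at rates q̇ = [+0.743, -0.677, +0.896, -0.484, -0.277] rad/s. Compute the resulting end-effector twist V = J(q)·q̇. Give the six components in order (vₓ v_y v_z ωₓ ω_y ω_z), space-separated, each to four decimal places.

o_n = [0.8140, -0.1311, -0.6211]
J₁: ẑ×o_n = [0.1311, 0.8140, -0.0000], ω = ẑ
J2: z=[0.3746, -0.9272, 0.0000] o=[0.7139, 0.2884, 0.0000] → [0.5759, 0.2327, -0.0644, 0.3746, -0.9272, 0.0000]
J3: z=[0.3746, -0.9272, 0.0000] o=[1.0500, -0.2121, -0.4326] → [0.1748, 0.0706, -0.1884, 0.3746, -0.9272, 0.0000]
J4: z=[0.7206, 0.2911, -0.6293] o=[1.4007, -0.4587, -0.1450] → [0.0676, 0.7123, 0.4069, 0.7206, 0.2911, -0.6293]
J5: z=[-0.2062, -0.7766, -0.5953] o=[1.2153, -0.3022, -0.2849] → [0.3630, 0.1696, -0.3469, -0.2062, -0.7766, -0.5953]
V = J·q̇ = [-0.2691, 0.1189, -0.2260, -0.2096, -0.1288, 1.2125]

-0.2691 0.1189 -0.2260 -0.2096 -0.1288 1.2125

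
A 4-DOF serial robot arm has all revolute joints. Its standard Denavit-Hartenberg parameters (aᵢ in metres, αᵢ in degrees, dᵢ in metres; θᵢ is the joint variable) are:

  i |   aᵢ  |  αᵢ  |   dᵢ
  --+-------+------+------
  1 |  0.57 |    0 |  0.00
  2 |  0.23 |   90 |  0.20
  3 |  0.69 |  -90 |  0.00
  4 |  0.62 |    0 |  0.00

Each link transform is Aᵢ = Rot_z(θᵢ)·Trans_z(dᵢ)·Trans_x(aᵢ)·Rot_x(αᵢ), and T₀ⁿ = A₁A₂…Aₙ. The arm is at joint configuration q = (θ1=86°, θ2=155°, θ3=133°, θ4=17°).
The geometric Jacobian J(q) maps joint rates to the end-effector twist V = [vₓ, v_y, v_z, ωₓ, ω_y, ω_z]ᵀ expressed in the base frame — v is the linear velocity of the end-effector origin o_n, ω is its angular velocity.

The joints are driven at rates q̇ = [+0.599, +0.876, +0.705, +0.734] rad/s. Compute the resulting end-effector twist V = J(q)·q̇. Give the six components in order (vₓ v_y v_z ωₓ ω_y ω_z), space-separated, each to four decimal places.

o_n = [0.5110, 1.0448, 1.1383]
J₁: ẑ×o_n = [-1.0448, 0.5110, 0.0000], ω = ẑ
J2: z=[0.0000, 0.0000, 1.0000] o=[0.0398, 0.5686, 0.0000] → [-0.4762, 0.4712, 0.0000, 0.0000, 0.0000, 1.0000]
J3: z=[-0.8746, 0.4848, 0.0000] o=[-0.0717, 0.3674, 0.2000] → [0.4549, 0.8206, -0.8749, -0.8746, 0.4848, 0.0000]
J4: z=[0.3546, 0.6397, -0.6820] o=[0.1564, 0.7790, 0.7046] → [0.4586, -0.3956, -0.1326, 0.3546, 0.6397, -0.6820]
V = J·q̇ = [-0.3857, 1.0070, -0.7141, -0.3564, 0.8113, 0.9744]

-0.3857 1.0070 -0.7141 -0.3564 0.8113 0.9744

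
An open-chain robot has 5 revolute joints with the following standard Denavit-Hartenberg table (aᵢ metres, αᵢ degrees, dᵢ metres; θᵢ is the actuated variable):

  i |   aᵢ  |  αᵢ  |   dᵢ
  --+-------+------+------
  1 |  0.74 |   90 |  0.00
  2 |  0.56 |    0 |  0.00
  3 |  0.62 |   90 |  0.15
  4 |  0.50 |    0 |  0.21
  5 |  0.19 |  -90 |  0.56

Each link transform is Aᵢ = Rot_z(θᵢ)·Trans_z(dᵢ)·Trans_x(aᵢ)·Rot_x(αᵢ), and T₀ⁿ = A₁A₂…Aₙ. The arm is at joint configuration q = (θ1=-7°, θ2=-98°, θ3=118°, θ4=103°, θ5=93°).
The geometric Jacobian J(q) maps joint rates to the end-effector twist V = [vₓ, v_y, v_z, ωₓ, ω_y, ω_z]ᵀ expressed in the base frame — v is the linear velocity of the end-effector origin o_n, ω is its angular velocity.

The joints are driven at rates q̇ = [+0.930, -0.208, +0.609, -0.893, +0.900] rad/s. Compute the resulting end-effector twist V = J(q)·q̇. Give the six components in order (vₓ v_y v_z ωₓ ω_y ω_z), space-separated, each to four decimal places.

1.2026 0.9056 0.3932 -0.0465 -0.3983 0.9234

o_n = [1.1503, -0.7304, -1.1670]
J₁: ẑ×o_n = [0.7304, 1.1503, -0.0000], ω = ẑ
J2: z=[-0.1219, -0.9925, 0.0000] o=[0.7345, -0.0902, 0.0000] → [1.1583, -0.1422, 0.4907, -0.1219, -0.9925, 0.0000]
J3: z=[-0.1219, -0.9925, 0.0000] o=[0.6571, -0.0807, -0.5546] → [0.6079, -0.0746, 0.5686, -0.1219, -0.9925, 0.0000]
J4: z=[0.3395, -0.0417, -0.9397] o=[1.2171, -0.3006, -0.3425] → [-0.3696, 0.3427, -0.1487, 0.3395, -0.0417, -0.9397]
J5: z=[0.3395, -0.0417, -0.9397] o=[1.1241, -0.7800, -0.5783] → [0.0711, 0.1753, 0.0179, 0.3395, -0.0417, -0.9397]
V = J·q̇ = [1.2026, 0.9056, 0.3932, -0.0465, -0.3983, 0.9234]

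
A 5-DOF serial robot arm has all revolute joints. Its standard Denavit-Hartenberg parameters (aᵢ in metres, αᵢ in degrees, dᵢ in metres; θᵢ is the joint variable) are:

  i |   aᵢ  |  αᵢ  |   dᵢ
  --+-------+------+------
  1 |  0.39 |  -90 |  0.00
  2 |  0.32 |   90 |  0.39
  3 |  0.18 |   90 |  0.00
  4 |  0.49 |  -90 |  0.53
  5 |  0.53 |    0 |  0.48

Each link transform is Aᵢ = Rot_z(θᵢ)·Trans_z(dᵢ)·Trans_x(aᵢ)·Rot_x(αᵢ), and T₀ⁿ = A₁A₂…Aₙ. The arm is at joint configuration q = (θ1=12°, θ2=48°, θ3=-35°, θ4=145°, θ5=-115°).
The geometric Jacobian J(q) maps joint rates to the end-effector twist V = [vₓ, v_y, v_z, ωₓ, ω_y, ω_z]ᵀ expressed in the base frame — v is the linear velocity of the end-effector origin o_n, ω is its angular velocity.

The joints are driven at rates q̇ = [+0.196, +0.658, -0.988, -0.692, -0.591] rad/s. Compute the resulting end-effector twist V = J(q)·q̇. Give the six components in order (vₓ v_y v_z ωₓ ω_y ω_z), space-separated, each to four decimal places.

-0.1924 0.8489 0.8434 -0.1390 1.0239 -0.6425

o_n = [-0.0776, -0.2802, 0.2225]
J₁: ẑ×o_n = [0.2802, -0.0776, 0.0000], ω = ẑ
J2: z=[-0.2079, 0.9781, 0.0000] o=[0.3815, 0.0811, 0.0000] → [0.2177, 0.0463, 0.5241, -0.2079, 0.9781, 0.0000]
J3: z=[0.7269, 0.1545, 0.6691] o=[0.5098, 0.5071, -0.2378] → [0.5979, -0.7277, -0.4815, 0.7269, 0.1545, 0.6691]
J4: z=[-0.2051, -0.8810, 0.4263] o=[0.6278, 0.4266, -0.3474] → [-0.2008, -0.1838, -0.4765, -0.2051, -0.8810, 0.4263]
J5: z=[-0.9714, 0.1299, -0.1990] o=[0.4603, 0.1825, 0.3109] → [-0.1035, 0.0211, 0.5194, -0.9714, 0.1299, -0.1990]
V = J·q̇ = [-0.1924, 0.8489, 0.8434, -0.1390, 1.0239, -0.6425]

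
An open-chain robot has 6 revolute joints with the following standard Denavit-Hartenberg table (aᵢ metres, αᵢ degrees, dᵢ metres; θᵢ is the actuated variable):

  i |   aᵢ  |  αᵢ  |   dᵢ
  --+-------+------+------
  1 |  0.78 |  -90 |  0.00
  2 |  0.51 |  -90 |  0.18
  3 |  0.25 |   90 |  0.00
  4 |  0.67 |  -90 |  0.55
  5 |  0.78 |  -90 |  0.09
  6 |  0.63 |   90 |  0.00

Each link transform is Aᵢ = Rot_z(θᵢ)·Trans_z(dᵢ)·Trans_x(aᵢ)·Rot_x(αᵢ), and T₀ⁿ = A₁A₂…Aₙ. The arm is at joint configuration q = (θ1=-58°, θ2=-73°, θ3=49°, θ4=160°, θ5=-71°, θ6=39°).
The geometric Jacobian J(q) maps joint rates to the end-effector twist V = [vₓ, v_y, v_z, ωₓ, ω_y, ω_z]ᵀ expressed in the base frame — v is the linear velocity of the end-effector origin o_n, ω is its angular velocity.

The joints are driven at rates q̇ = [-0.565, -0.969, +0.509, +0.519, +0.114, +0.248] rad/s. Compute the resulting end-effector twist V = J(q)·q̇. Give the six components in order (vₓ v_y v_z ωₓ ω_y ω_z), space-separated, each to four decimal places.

-1.2063 -0.4642 1.5518 -0.1428 -0.6882 -0.5523

o_n = [2.5143, -0.5725, 1.1424]
J₁: ẑ×o_n = [0.5725, 2.5143, -0.0000], ω = ẑ
J2: z=[0.8480, 0.5299, 0.0000] o=[0.4133, -0.6615, 0.0000] → [0.6054, -0.9689, -1.0379, 0.8480, 0.5299, 0.0000]
J3: z=[0.5068, -0.8110, -0.2924] o=[0.6450, -0.6925, 0.4877] → [-0.4959, -0.8783, 1.5769, 0.5068, -0.8110, -0.2924]
J4: z=[0.6733, 0.1605, 0.7217] o=[0.5104, -0.8332, 0.6446] → [-0.1082, 1.1111, -0.1462, 0.6733, 0.1605, 0.7217]
J5: z=[-0.2921, 0.9545, 0.0602] o=[1.3358, -0.5765, 0.5795] → [0.5371, 0.2353, -1.1261, -0.2921, 0.9545, 0.0602]
J6: z=[0.4230, 0.1853, -0.8870] o=[1.9786, -0.3084, 0.9421] → [-0.1971, -0.5599, -0.2110, 0.4230, 0.1853, -0.8870]
V = J·q̇ = [-1.2063, -0.4642, 1.5518, -0.1428, -0.6882, -0.5523]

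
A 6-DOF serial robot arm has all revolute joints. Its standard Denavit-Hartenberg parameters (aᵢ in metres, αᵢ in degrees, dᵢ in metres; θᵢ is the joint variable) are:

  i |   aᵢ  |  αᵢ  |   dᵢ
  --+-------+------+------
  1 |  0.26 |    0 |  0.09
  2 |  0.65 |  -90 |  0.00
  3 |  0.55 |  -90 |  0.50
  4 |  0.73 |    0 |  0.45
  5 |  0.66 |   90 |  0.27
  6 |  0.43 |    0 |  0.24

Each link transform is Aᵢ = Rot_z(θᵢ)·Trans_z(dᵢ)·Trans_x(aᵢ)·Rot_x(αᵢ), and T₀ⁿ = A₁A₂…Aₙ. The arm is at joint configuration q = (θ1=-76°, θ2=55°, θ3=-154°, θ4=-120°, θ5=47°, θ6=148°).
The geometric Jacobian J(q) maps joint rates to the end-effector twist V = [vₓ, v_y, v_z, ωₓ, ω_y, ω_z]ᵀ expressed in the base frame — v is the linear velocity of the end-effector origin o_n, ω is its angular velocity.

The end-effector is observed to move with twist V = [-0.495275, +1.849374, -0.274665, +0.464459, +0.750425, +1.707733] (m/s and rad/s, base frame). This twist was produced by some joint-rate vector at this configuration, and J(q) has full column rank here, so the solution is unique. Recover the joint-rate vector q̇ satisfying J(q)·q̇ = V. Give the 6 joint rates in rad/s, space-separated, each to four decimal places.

o_n = [1.5546, 0.7655, 0.9603]
J₁: ẑ×o_n = [-0.7655, 1.5546, 0.0000], ω = ẑ
J2: z=[0.0000, 0.0000, 1.0000] o=[0.0629, -0.2523, 0.0900] → [-1.0178, 1.4917, 0.0000, 0.0000, 0.0000, 1.0000]
J3: z=[0.3584, 0.9336, 0.0000] o=[0.6697, -0.4852, 0.0900] → [0.8125, -0.3119, -0.3779, 0.3584, 0.9336, 0.0000]
J4: z=[0.4093, -0.1571, 0.8988] o=[0.3874, 0.1587, 0.3311] → [-0.6442, 0.7916, 0.4317, 0.4093, -0.1571, 0.8988]
J5: z=[0.4093, -0.1571, 0.8988] o=[1.1044, 0.5607, 0.5756] → [-0.2446, 0.2472, 0.1546, 0.4093, -0.1571, 0.8988]
J6: z=[0.9072, -0.0351, -0.4192] o=[1.2792, 1.1697, 0.9028] → [-0.1714, -0.1676, -0.3570, 0.9072, -0.0351, -0.4192]
q̇ = J⁺·V = [0.9090, 0.4240, 0.8720, -0.0520, 0.4610, -0.0170]

0.9090 0.4240 0.8720 -0.0520 0.4610 -0.0170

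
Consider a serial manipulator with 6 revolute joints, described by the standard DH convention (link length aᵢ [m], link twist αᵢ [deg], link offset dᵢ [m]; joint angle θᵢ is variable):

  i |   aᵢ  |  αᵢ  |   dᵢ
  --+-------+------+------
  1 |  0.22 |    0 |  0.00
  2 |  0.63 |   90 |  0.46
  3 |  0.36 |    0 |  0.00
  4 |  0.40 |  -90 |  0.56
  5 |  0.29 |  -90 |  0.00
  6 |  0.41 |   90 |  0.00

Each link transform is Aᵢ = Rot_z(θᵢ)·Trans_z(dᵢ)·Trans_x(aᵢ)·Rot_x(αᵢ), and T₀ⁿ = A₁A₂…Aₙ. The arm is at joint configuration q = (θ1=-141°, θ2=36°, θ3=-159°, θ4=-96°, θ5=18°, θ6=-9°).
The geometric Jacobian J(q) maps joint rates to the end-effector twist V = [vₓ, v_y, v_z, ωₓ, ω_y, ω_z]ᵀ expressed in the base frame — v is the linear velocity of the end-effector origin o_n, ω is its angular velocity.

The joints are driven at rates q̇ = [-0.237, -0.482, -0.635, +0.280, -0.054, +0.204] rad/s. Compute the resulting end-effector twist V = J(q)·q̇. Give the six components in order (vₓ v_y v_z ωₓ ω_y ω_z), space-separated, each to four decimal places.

-0.0600 -0.0571 0.3775 0.5126 -0.2082 -0.7659

o_n = [-0.4934, -0.0079, 1.3392]
J₁: ẑ×o_n = [0.0079, -0.4934, 0.0000], ω = ẑ
J2: z=[0.0000, 0.0000, 1.0000] o=[-0.1710, -0.1385, 0.0000] → [-0.1305, -0.3224, 0.0000, 0.0000, 0.0000, 1.0000]
J3: z=[-0.9659, 0.2588, 0.0000] o=[-0.3340, -0.7470, 0.4600] → [0.2275, 0.8492, -0.6726, -0.9659, 0.2588, 0.0000]
J4: z=[-0.9659, 0.2588, 0.0000] o=[-0.2470, -0.4223, 0.3310] → [0.2609, 0.9738, -0.3365, -0.9659, 0.2588, 0.0000]
J5: z=[0.2500, 0.9330, -0.2588] o=[-0.7612, -0.1774, 0.7174] → [0.6240, -0.2248, -0.2074, 0.2500, 0.9330, -0.2588]
J6: z=[0.8979, -0.3234, -0.2985] o=[-0.6561, -0.1317, 0.9838] → [-0.0780, -0.3677, 0.1637, 0.8979, -0.3234, -0.2985]
V = J·q̇ = [-0.0600, -0.0571, 0.3775, 0.5126, -0.2082, -0.7659]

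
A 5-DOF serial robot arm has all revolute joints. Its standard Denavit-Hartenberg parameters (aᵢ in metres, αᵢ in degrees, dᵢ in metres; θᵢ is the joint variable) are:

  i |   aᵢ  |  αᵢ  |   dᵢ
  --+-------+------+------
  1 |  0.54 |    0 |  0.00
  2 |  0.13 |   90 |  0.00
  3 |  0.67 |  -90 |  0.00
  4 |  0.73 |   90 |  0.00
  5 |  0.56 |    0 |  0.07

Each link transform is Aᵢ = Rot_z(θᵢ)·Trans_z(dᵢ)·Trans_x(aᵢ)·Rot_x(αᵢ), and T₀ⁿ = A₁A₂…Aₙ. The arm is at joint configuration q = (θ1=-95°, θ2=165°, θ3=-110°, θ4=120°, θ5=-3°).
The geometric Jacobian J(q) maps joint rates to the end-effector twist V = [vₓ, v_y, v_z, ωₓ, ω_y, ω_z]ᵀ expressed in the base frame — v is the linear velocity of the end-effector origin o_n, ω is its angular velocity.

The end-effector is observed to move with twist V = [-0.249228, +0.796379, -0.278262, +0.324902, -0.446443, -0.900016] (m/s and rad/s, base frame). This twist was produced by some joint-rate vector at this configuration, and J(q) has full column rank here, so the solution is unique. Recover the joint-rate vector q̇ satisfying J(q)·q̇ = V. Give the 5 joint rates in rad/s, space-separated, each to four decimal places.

-0.8790 0.5690 0.8390 -0.0880 0.7620

o_n = [-1.1041, -0.0755, -0.0708]
J₁: ẑ×o_n = [0.0755, -1.1041, 0.0000], ω = ẑ
J2: z=[0.0000, 0.0000, 1.0000] o=[-0.0471, -0.5379, 0.0000] → [-0.4625, -1.0571, 0.0000, 0.0000, 0.0000, 1.0000]
J3: z=[0.9397, -0.3420, 0.0000] o=[-0.0026, -0.4158, 0.0000] → [0.0242, 0.0665, -0.0570, 0.9397, -0.3420, 0.0000]
J4: z=[0.3214, 0.8830, -0.3420] o=[-0.0810, -0.6311, -0.6296] → [0.6835, 0.1703, 1.0821, 0.3214, 0.8830, -0.3420]
J5: z=[-0.5712, -0.1073, -0.8138] o=[-0.6324, -0.2976, -0.2866] → [0.1576, 0.5072, -0.1775, -0.5712, -0.1073, -0.8138]
q̇ = J⁺·V = [-0.8790, 0.5690, 0.8390, -0.0880, 0.7620]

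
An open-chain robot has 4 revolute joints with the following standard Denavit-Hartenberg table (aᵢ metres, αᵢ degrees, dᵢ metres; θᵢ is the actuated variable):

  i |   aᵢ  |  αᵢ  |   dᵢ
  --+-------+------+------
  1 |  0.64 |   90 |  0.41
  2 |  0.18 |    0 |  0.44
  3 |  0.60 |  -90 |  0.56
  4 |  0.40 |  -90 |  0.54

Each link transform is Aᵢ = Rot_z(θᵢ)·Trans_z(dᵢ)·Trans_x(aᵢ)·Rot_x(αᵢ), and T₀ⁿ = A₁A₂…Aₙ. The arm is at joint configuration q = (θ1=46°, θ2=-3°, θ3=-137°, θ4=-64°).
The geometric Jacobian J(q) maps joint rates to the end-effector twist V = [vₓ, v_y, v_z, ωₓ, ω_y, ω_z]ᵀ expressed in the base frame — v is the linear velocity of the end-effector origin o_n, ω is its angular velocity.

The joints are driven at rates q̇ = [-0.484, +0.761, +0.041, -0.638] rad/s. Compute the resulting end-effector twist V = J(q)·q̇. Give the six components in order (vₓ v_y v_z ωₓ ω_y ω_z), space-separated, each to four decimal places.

0.4580 -0.0859 0.0863 0.2920 -0.8521 0.0047

o_n = [1.3759, -0.5323, -0.5115]
J₁: ẑ×o_n = [0.5323, 1.3759, -0.0000], ω = ẑ
J2: z=[0.7193, -0.6947, 0.0000] o=[0.4446, 0.4604, 0.4100] → [0.6401, 0.6628, -0.0671, 0.7193, -0.6947, 0.0000]
J3: z=[0.7193, -0.6947, 0.0000] o=[0.8860, 0.2840, 0.4006] → [0.6336, 0.6561, -0.2468, 0.7193, -0.6947, 0.0000]
J4: z=[0.4465, 0.4624, -0.7660] o=[0.9695, -0.4356, 0.0149] → [-0.3174, -0.0763, -0.2311, 0.4465, 0.4624, -0.7660]
V = J·q̇ = [0.4580, -0.0859, 0.0863, 0.2920, -0.8521, 0.0047]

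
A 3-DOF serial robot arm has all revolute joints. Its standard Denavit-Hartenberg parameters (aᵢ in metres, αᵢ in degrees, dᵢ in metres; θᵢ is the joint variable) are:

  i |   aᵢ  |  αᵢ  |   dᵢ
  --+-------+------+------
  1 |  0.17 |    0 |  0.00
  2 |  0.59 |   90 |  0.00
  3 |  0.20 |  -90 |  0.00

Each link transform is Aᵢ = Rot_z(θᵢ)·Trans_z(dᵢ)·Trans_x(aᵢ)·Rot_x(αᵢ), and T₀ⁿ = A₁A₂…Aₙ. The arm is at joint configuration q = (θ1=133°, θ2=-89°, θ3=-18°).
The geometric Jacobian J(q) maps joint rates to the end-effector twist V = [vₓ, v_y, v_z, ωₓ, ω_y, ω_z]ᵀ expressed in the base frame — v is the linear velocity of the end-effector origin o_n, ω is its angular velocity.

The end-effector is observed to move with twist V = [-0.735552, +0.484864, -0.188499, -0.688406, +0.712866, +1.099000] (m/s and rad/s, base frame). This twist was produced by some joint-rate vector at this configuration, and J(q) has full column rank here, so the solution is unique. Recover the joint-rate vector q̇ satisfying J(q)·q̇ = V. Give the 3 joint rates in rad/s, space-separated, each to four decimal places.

o_n = [0.4453, 0.6663, -0.0618]
J₁: ẑ×o_n = [-0.6663, 0.4453, 0.0000], ω = ẑ
J2: z=[0.0000, 0.0000, 1.0000] o=[-0.1159, 0.1243, 0.0000] → [-0.5420, 0.5612, 0.0000, 0.0000, 0.0000, 1.0000]
J3: z=[0.6947, -0.7193, 0.0000] o=[0.3085, 0.5342, 0.0000] → [0.0445, 0.0429, 0.1902, 0.6947, -0.7193, 0.0000]
q̇ = J⁺·V = [0.7710, 0.3280, -0.9910]

0.7710 0.3280 -0.9910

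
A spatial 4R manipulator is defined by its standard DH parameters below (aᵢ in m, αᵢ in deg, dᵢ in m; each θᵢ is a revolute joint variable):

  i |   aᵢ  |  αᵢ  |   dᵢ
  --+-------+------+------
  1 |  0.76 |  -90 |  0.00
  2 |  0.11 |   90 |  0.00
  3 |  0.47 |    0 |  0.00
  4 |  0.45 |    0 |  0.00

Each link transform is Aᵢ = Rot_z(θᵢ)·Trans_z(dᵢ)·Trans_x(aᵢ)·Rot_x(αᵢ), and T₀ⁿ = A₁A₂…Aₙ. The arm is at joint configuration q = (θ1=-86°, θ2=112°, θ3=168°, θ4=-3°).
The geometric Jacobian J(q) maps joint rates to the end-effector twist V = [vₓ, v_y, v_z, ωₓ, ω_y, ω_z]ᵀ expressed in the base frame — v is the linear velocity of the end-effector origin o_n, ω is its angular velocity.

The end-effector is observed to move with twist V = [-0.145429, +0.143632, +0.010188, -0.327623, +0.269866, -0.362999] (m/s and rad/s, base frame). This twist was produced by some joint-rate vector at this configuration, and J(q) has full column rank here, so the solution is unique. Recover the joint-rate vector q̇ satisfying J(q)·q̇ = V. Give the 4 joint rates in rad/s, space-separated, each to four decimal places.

-0.4810 -0.3080 -0.5110 0.1960

o_n = [0.2872, -1.0363, 0.7273]
J₁: ẑ×o_n = [1.0363, 0.2872, -0.0000], ω = ẑ
J2: z=[0.9976, 0.0698, 0.0000] o=[0.0530, -0.7581, 0.0000] → [0.0507, -0.7255, -0.2938, 0.9976, 0.0698, 0.0000]
J3: z=[0.0647, -0.9249, -0.3746] o=[0.0501, -0.7170, -0.1020] → [-0.8866, -0.1424, 0.1986, 0.0647, -0.9249, -0.3746]
J4: z=[0.0647, -0.9249, -0.3746] o=[0.1596, -0.8820, 0.3243] → [-0.4306, -0.0738, 0.1080, 0.0647, -0.9249, -0.3746]
q̇ = J⁺·V = [-0.4810, -0.3080, -0.5110, 0.1960]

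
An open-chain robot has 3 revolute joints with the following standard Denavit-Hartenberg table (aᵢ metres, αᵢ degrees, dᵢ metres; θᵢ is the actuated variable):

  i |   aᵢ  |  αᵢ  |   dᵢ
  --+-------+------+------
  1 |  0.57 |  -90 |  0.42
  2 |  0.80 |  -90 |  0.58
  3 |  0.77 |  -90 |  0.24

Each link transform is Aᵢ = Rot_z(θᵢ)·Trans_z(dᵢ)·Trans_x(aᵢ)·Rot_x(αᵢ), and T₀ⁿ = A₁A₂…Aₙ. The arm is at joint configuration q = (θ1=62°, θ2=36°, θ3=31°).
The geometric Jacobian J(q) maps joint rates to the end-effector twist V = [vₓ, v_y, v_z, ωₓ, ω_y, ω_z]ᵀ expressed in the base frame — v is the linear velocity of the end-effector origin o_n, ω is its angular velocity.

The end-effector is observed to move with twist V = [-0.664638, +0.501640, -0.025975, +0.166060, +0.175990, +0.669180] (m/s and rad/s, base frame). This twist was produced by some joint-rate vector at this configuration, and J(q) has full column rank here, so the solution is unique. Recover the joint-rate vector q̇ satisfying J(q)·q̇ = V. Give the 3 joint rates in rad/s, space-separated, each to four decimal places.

0.3480 -0.0640 -0.3970

o_n = [0.5940, 1.5078, -0.6323]
J₁: ẑ×o_n = [-1.5078, 0.5940, 0.0000], ω = ẑ
J2: z=[-0.8829, 0.4695, 0.0000] o=[0.2676, 0.5033, 0.4200] → [-0.4940, -0.9292, -1.0401, -0.8829, 0.4695, 0.0000]
J3: z=[-0.2759, -0.5190, -0.8090] o=[0.0593, 1.3470, -0.0502] → [0.4321, -0.5931, 0.2331, -0.2759, -0.5190, -0.8090]
q̇ = J⁺·V = [0.3480, -0.0640, -0.3970]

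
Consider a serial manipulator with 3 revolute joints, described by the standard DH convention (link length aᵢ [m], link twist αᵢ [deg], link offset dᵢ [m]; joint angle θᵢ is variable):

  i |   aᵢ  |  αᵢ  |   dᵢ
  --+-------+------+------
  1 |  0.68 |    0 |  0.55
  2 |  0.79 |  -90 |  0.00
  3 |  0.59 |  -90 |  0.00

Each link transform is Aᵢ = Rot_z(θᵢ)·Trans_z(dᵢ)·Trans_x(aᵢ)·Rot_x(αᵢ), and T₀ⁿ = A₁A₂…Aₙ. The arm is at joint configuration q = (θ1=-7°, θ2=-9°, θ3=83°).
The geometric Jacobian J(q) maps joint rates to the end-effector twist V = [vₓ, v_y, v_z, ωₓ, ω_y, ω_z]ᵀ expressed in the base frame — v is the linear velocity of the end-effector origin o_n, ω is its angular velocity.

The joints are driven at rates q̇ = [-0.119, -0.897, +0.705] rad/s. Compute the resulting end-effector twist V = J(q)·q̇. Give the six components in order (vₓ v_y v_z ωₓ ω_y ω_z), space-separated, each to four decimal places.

o_n = [1.5034, -0.3204, -0.0356]
J₁: ẑ×o_n = [0.3204, 1.5034, -0.0000], ω = ẑ
J2: z=[0.0000, 0.0000, 1.0000] o=[0.6749, -0.0829, 0.5500] → [0.2376, 0.8285, -0.0000, 0.0000, 0.0000, 1.0000]
J3: z=[0.2756, 0.9613, 0.0000] o=[1.4343, -0.3006, 0.5500] → [-0.5629, 0.1614, -0.0719, 0.2756, 0.9613, 0.0000]
V = J·q̇ = [-0.6481, -0.8083, -0.0507, 0.1943, 0.6777, -1.0160]

-0.6481 -0.8083 -0.0507 0.1943 0.6777 -1.0160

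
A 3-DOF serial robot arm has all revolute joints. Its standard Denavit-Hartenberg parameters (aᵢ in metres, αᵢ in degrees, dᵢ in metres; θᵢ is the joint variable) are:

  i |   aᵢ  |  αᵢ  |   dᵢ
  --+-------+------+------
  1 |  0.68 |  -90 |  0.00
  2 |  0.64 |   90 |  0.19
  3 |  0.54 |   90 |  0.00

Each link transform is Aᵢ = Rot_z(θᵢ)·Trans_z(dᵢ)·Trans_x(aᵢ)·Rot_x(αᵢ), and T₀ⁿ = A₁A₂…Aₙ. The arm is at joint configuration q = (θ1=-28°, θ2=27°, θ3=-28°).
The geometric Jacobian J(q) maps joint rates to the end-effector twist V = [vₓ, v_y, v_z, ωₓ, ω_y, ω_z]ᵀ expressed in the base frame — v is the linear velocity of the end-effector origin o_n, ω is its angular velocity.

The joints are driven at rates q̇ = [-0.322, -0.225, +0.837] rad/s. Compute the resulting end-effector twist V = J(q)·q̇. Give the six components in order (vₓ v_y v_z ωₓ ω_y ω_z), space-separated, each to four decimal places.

o_n = [1.4492, -0.8425, -0.5070]
J₁: ẑ×o_n = [0.8425, 1.4492, -0.0000], ω = ẑ
J2: z=[0.4695, 0.8829, 0.0000] o=[0.6004, -0.3192, 0.0000] → [-0.4477, 0.2380, -0.9951, 0.4695, 0.8829, 0.0000]
J3: z=[0.4008, -0.2131, 0.8910] o=[1.1931, -0.4192, -0.2906] → [0.4233, 0.3149, -0.1151, 0.4008, -0.2131, 0.8910]
V = J·q̇ = [0.1837, -0.2566, 0.1276, 0.2299, -0.3771, 0.4238]

0.1837 -0.2566 0.1276 0.2299 -0.3771 0.4238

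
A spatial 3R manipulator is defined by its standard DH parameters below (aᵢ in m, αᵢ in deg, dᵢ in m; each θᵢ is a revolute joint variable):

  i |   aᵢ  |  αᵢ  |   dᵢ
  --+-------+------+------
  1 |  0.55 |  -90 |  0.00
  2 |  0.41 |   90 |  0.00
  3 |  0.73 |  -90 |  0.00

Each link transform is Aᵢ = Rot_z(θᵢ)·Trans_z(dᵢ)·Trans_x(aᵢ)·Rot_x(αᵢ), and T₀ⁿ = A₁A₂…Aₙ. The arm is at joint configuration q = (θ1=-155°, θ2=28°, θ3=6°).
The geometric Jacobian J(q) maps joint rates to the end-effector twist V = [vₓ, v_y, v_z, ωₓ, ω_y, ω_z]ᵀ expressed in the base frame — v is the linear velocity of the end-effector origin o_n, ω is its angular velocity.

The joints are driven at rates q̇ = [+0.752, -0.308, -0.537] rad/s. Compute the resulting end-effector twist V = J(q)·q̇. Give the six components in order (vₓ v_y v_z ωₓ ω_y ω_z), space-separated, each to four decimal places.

o_n = [-1.3753, -0.7255, -0.5333]
J₁: ẑ×o_n = [0.7255, -1.3753, 0.0000], ω = ẑ
J2: z=[0.4226, -0.9063, 0.0000] o=[-0.4985, -0.2324, 0.0000] → [0.4834, 0.2254, -1.0030, 0.4226, -0.9063, 0.0000]
J3: z=[-0.4255, -0.1984, 0.8829] o=[-0.8266, -0.3854, -0.1925] → [0.3679, -0.6295, 0.0358, -0.4255, -0.1984, 0.8829]
V = J·q̇ = [0.1991, -0.7656, 0.2897, 0.0983, 0.3857, 0.2779]

0.1991 -0.7656 0.2897 0.0983 0.3857 0.2779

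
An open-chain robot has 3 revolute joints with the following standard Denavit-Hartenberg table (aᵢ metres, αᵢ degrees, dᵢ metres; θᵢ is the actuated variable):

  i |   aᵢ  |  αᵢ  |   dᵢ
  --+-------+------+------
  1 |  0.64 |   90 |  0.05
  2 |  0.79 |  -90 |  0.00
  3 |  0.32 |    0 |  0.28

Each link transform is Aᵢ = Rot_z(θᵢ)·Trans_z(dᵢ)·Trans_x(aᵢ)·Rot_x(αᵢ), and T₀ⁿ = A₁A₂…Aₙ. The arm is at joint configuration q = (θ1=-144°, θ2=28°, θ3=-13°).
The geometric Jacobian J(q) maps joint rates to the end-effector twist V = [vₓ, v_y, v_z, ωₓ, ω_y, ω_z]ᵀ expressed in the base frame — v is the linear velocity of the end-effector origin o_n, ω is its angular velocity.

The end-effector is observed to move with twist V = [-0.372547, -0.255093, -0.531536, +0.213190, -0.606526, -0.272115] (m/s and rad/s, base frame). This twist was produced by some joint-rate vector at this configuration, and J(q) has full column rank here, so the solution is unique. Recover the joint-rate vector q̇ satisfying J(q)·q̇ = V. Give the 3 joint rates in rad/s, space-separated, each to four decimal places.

0.0740 -0.6160 -0.3920

o_n = [-1.2408, -0.8125, 0.8145]
J₁: ẑ×o_n = [0.8125, -1.2408, 0.0000], ω = ẑ
J2: z=[-0.5878, 0.8090, 0.0000] o=[-0.5178, -0.3762, 0.0500] → [0.6185, 0.4494, 0.8414, -0.5878, 0.8090, 0.0000]
J3: z=[0.3798, 0.2759, 0.8829] o=[-1.0821, -0.7862, 0.4209] → [0.1319, -0.2896, 0.0338, 0.3798, 0.2759, 0.8829]
q̇ = J⁺·V = [0.0740, -0.6160, -0.3920]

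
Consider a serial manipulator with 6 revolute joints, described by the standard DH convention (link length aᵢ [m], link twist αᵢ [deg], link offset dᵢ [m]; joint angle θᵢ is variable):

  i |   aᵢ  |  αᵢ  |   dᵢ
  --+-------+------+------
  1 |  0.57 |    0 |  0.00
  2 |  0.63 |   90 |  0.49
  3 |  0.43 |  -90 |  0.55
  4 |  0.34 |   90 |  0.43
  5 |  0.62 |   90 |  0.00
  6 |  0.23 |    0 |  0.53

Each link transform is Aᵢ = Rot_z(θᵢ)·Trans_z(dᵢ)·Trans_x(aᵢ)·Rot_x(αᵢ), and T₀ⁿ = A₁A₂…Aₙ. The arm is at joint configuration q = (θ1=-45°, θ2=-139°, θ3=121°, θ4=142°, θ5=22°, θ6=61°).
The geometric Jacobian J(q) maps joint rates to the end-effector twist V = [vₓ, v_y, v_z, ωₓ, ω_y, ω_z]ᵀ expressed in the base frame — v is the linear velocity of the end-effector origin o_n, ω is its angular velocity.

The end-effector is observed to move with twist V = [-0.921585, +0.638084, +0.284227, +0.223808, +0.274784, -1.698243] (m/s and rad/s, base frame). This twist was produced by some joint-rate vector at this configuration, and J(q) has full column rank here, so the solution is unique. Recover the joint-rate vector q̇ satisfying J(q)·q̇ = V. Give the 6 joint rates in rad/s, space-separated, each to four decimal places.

o_n = [-0.2766, -0.7140, 0.0333]
J₁: ẑ×o_n = [0.7140, -0.2766, 0.0000], ω = ẑ
J2: z=[0.0000, 0.0000, 1.0000] o=[0.4031, -0.4031, 0.0000] → [0.3110, -0.6797, 0.0000, 0.0000, 0.0000, 1.0000]
J3: z=[0.0698, 0.9976, 0.0000] o=[-0.2254, -0.3591, 0.4900] → [-0.4555, 0.0319, 0.0263, 0.0698, 0.9976, 0.0000]
J4: z=[0.8551, -0.0598, -0.5150] o=[0.0339, 0.1741, 0.8586] → [-0.4081, 0.8656, -0.7780, 0.8551, -0.0598, -0.5150]
J5: z=[0.2613, -0.8082, 0.5277] o=[0.2493, -0.0508, 0.4075] → [0.6524, -0.1798, -0.5984, 0.2613, -0.8082, 0.5277]
J6: z=[-0.9606, -0.1640, 0.2245] o=[0.1905, -0.4015, -0.1004] → [0.0482, 0.0237, 0.2236, -0.9606, -0.1640, 0.2245]
q̇ = J⁺·V = [-0.6860, -0.6670, -0.2490, -0.0960, -0.5420, -0.4840]

-0.6860 -0.6670 -0.2490 -0.0960 -0.5420 -0.4840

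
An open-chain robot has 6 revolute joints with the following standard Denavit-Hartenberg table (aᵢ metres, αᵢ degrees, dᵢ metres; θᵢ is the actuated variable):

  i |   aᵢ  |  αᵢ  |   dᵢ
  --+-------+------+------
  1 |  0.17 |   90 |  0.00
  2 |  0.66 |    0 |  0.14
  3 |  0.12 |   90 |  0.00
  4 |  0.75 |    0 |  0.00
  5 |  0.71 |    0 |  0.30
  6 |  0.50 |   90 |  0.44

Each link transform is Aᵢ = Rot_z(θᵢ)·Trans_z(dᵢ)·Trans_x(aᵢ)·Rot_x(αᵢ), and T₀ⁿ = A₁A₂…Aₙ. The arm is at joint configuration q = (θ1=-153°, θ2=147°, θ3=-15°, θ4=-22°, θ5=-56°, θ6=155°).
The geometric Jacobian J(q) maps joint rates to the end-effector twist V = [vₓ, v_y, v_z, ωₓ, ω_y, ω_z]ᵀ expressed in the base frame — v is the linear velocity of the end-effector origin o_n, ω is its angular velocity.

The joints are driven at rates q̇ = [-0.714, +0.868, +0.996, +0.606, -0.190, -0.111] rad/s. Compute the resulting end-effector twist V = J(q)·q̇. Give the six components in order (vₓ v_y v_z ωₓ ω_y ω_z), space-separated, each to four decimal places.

o_n = [0.6510, -0.0591, 1.6539]
J₁: ẑ×o_n = [0.0591, 0.6510, -0.0000], ω = ẑ
J2: z=[-0.4540, 0.8910, 0.0000] o=[-0.1515, -0.0772, 0.0000] → [1.4736, 0.7508, -0.7232, -0.4540, 0.8910, 0.0000]
J3: z=[-0.4540, 0.8910, 0.0000] o=[0.2782, 0.2989, 0.3595] → [1.1533, 0.5876, -0.1697, -0.4540, 0.8910, 0.0000]
J4: z=[-0.6621, -0.3374, 0.6691] o=[0.3497, 0.3353, 0.4486] → [-0.1427, 0.9997, 0.3628, -0.6621, -0.3374, 0.6691]
J5: z=[-0.6621, -0.3374, 0.6691] o=[0.8918, 0.2962, 0.9654] → [0.0055, 0.2947, 0.1541, -0.6621, -0.3374, 0.6691]
J6: z=[-0.6621, -0.3374, 0.6691] o=[1.0965, -0.3789, 1.2759] → [-0.3415, -0.0478, -0.3620, -0.6621, -0.3374, 0.6691]
V = J·q̇ = [2.3360, 1.3273, -0.5660, -1.0482, 1.5579, -0.5099]

2.3360 1.3273 -0.5660 -1.0482 1.5579 -0.5099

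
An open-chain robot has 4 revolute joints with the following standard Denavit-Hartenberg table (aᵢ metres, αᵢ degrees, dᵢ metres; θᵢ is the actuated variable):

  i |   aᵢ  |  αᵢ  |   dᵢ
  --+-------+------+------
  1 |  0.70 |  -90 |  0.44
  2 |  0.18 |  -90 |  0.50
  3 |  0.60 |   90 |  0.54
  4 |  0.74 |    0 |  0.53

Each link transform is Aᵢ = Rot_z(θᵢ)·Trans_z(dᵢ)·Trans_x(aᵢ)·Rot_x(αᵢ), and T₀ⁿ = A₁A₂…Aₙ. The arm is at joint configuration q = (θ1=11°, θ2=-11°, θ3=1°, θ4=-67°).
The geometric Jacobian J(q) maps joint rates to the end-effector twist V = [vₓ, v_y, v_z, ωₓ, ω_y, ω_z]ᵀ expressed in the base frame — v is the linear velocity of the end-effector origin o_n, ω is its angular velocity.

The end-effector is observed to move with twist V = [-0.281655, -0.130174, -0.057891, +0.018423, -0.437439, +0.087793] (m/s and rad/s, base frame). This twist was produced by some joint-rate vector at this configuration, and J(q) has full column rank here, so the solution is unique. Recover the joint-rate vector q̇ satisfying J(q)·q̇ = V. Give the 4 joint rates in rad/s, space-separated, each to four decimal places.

-0.1990 0.1090 -0.2940 -0.5420

o_n = [1.5061, 1.3262, 0.7843]
J₁: ẑ×o_n = [-1.3262, 1.5061, 0.0000], ω = ẑ
J2: z=[-0.1908, 0.9816, 0.0000] o=[0.6871, 0.1336, 0.4400] → [0.3380, 0.0657, -1.0315, -0.1908, 0.9816, 0.0000]
J3: z=[0.1873, 0.0364, -0.9816] o=[0.7652, 0.6581, 0.4743] → [0.6671, -0.7854, 0.0982, 0.1873, 0.0364, -0.9816]
J4: z=[-0.1740, 0.9847, 0.0033] o=[1.4464, 0.7798, 0.0587] → [0.7127, 0.1264, -0.1539, -0.1740, 0.9847, 0.0033]
q̇ = J⁺·V = [-0.1990, 0.1090, -0.2940, -0.5420]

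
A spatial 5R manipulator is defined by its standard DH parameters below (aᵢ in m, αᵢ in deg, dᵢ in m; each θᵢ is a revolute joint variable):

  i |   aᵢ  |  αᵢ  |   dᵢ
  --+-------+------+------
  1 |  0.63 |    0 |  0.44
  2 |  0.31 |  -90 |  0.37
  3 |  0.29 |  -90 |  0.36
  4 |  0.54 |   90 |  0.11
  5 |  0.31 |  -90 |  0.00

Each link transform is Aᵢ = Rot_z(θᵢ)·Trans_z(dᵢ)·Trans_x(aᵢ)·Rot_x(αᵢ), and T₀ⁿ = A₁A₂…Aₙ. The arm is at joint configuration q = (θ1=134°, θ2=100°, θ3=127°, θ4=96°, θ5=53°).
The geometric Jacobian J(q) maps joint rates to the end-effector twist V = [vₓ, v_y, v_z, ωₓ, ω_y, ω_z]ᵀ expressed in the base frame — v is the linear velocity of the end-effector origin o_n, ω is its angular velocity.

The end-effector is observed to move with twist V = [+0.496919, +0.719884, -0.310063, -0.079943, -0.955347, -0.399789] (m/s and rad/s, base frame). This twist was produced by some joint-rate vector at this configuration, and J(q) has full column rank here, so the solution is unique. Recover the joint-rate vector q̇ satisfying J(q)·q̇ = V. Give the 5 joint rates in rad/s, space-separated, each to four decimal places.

-0.8670 0.7650 0.4700 -0.8340 -0.2570

o_n = [-0.6696, 0.7508, 0.8542]
J₁: ẑ×o_n = [-0.7508, -0.6696, 0.0000], ω = ẑ
J2: z=[0.0000, 0.0000, 1.0000] o=[-0.4376, 0.4532, 0.4400] → [-0.2976, -0.2320, 0.0000, 0.0000, 0.0000, 1.0000]
J3: z=[0.8090, -0.5878, 0.0000] o=[-0.6198, 0.2024, 0.8100] → [-0.0260, -0.0358, 0.4144, 0.8090, -0.5878, 0.0000]
J4: z=[0.4694, 0.6461, 0.6018] o=[-0.2260, 0.1320, 0.5784] → [-0.1942, -0.3965, 0.5771, 0.4694, 0.6461, 0.6018]
J5: z=[0.2672, 0.5457, -0.7943] o=[-0.6288, 0.4912, 0.6897] → [0.2959, -0.0116, 0.0916, 0.2672, 0.5457, -0.7943]
q̇ = J⁺·V = [-0.8670, 0.7650, 0.4700, -0.8340, -0.2570]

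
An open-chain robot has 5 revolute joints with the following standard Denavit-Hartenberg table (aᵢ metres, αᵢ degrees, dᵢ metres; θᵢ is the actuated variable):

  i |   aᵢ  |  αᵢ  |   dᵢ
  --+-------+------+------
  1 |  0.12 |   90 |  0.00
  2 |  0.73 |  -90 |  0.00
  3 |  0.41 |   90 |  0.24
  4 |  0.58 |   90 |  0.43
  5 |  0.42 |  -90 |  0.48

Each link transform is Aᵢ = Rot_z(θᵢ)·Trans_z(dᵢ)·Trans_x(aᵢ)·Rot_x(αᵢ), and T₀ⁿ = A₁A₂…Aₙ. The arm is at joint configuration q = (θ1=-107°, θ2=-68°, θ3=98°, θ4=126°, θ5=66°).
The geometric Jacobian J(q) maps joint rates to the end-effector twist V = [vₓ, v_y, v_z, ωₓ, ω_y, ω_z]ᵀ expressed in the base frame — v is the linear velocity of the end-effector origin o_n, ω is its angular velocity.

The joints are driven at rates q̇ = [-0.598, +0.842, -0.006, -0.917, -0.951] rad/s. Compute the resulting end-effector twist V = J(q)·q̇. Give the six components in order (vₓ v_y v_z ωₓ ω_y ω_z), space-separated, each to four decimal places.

o_n = [-0.0577, -1.7852, -0.9547]
J₁: ẑ×o_n = [1.7852, -0.0577, 0.0000], ω = ẑ
J2: z=[-0.9563, 0.2924, 0.0000] o=[-0.0351, -0.1148, 0.0000] → [-0.2791, -0.9130, 1.6040, -0.9563, 0.2924, 0.0000]
J3: z=[-0.2711, -0.8867, 0.3746] o=[-0.1150, -0.3763, -0.6768] → [0.7742, -0.0538, 0.4328, -0.2711, -0.8867, 0.3746]
J4: z=[0.0246, -0.3954, -0.9182] o=[0.2144, -0.6873, -0.5340] → [-0.8416, 0.2602, -0.1346, 0.0246, -0.3954, -0.9182]
J5: z=[0.6191, -0.7151, 0.3246] o=[-0.2302, -1.1917, -0.7971] → [0.3054, 0.1536, -0.2440, 0.6191, -0.7151, 0.3246]
V = J·q̇ = [-0.8258, -1.1186, 1.7035, -1.4150, 1.2941, -0.0670]

-0.8258 -1.1186 1.7035 -1.4150 1.2941 -0.0670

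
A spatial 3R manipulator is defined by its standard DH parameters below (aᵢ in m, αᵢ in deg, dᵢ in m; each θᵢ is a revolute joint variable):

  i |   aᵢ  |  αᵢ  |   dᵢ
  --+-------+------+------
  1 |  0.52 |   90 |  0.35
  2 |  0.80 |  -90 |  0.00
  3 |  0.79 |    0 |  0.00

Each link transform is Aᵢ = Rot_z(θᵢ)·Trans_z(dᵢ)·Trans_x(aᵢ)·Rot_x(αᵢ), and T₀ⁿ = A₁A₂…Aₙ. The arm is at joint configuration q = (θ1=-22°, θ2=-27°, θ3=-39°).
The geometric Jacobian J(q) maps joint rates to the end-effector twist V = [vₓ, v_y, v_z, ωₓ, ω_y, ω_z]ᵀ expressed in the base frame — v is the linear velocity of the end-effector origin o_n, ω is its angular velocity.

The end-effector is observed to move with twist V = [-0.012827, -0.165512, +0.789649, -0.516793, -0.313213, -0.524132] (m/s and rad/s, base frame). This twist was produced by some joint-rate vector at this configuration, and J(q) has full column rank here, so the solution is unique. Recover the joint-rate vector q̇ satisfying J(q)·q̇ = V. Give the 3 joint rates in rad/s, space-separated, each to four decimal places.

o_n = [1.4640, -1.1277, -0.2919]
J₁: ẑ×o_n = [1.1277, 1.4640, -0.0000], ω = ẑ
J2: z=[-0.3746, -0.9272, 0.0000] o=[0.4821, -0.1948, 0.3500] → [0.5952, -0.2405, 1.2598, -0.3746, -0.9272, 0.0000]
J3: z=[0.4209, -0.1701, 0.8910] o=[1.1430, -0.4618, -0.0132] → [0.6407, 0.4033, -0.2257, 0.4209, -0.1701, 0.8910]
q̇ = J⁺·V = [0.1860, 0.4840, -0.7970]

0.1860 0.4840 -0.7970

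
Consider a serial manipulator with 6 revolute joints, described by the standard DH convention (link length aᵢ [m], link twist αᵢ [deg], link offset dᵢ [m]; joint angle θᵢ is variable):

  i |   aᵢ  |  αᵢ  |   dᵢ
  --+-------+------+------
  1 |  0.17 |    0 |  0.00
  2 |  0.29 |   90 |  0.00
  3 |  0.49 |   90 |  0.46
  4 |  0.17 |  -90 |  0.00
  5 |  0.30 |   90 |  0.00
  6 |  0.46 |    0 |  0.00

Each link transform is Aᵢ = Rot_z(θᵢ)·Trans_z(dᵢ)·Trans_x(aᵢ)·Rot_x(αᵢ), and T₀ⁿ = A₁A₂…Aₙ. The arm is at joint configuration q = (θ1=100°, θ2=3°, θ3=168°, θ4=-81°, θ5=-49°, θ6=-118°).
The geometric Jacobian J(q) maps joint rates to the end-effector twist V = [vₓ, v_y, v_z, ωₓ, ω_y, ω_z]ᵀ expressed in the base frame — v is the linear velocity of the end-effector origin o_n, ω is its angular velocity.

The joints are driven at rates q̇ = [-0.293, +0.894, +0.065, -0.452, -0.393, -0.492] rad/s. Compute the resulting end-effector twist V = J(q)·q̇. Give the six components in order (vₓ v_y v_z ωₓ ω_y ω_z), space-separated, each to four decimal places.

o_n = [0.0992, 0.3838, 0.0878]
J₁: ẑ×o_n = [-0.3838, 0.0992, 0.0000], ω = ẑ
J2: z=[0.0000, 0.0000, 1.0000] o=[-0.0295, 0.1674, 0.0000] → [-0.2163, 0.1287, 0.0000, 0.0000, 0.0000, 1.0000]
J3: z=[0.9744, 0.2250, 0.0000] o=[-0.0948, 0.4500, 0.0000] → [0.0198, -0.0856, -0.1082, 0.9744, 0.2250, 0.0000]
J4: z=[-0.0468, 0.2026, 0.9781] o=[0.4613, 0.0865, 0.1019] → [-0.2936, -0.3548, 0.0594, -0.0468, 0.2026, 0.9781]
J5: z=[0.3698, -0.9062, 0.2054] o=[0.3035, 0.0233, 0.1074] → [-0.0563, -0.0347, -0.0519, 0.3698, -0.9062, 0.2054]
J6: z=[0.6697, 0.4131, 0.6172] o=[0.1103, -0.0039, 0.3353] → [-0.3415, 0.1589, 0.2642, 0.6697, 0.4131, 0.6172]
V = J·q̇ = [0.2432, 0.1763, -0.1435, -0.3903, 0.0759, -0.2255]

0.2432 0.1763 -0.1435 -0.3903 0.0759 -0.2255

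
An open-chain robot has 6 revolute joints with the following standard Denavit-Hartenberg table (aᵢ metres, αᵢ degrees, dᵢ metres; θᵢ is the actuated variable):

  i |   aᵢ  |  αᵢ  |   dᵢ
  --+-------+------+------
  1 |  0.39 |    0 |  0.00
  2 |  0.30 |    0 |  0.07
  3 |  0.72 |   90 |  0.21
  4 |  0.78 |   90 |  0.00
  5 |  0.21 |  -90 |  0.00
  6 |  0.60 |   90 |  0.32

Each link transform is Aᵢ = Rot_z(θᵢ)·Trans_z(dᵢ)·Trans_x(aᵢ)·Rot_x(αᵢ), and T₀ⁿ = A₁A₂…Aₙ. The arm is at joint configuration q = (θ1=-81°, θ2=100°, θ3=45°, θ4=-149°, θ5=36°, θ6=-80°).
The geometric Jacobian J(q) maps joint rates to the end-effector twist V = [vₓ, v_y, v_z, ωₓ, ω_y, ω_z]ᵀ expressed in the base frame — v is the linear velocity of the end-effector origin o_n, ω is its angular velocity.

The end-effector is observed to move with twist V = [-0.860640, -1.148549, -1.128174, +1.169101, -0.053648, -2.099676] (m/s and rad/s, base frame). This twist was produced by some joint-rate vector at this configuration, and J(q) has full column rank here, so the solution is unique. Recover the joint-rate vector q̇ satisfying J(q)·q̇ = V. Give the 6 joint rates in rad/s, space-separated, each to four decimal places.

-0.1960 -0.9730 -0.4490 0.8680 -0.6520 0.2550

o_n = [0.6076, -0.7602, 0.3507]
J₁: ẑ×o_n = [0.7602, 0.6076, -0.0000], ω = ẑ
J2: z=[0.0000, 0.0000, 1.0000] o=[0.0610, -0.3852, 0.0000] → [0.3750, 0.5466, -0.0000, 0.0000, 0.0000, 1.0000]
J3: z=[0.0000, 0.0000, 1.0000] o=[0.3447, -0.2875, 0.0700] → [0.4727, 0.2630, -0.0000, 0.0000, 0.0000, 1.0000]
J4: z=[0.8988, -0.4384, 0.0000] o=[0.6603, 0.3596, 0.2800] → [-0.0310, -0.0636, -1.0296, 0.8988, -0.4384, 0.0000]
J5: z=[-0.2258, -0.4629, 0.8572] o=[0.3672, -0.2413, -0.1217] → [0.2261, 0.3128, 0.2285, -0.2258, -0.4629, 0.8572]
J6: z=[0.9480, 0.0982, 0.3027] o=[0.4143, -0.4263, -0.2092] → [0.1561, -0.4723, -0.3355, 0.9480, 0.0982, 0.3027]
q̇ = J⁺·V = [-0.1960, -0.9730, -0.4490, 0.8680, -0.6520, 0.2550]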